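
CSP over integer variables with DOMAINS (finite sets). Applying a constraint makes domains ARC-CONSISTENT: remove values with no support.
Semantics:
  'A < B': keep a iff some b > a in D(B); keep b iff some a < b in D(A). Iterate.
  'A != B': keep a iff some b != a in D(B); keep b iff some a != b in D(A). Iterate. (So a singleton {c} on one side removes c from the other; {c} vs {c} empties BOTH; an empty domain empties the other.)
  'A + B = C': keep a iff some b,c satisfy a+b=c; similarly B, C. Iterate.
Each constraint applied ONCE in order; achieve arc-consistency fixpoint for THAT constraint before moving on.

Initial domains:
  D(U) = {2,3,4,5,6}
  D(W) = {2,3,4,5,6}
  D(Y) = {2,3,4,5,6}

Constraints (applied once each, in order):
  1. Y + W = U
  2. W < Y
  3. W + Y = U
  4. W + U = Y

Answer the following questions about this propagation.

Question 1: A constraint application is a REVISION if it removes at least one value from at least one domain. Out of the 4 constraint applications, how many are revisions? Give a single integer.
Answer: 4

Derivation:
Constraint 1 (Y + W = U) on D(Y)={2,3,4,5,6} D(W)={2,3,4,5,6} D(U)={2,3,4,5,6}: Y {2,3,4,5,6}->{2,3,4}; W {2,3,4,5,6}->{2,3,4}; U {2,3,4,5,6}->{4,5,6} => REVISION
Constraint 2 (W < Y) on D(W)={2,3,4} D(Y)={2,3,4}: W {2,3,4}->{2,3}; Y {2,3,4}->{3,4} => REVISION
Constraint 3 (W + Y = U) on D(W)={2,3} D(Y)={3,4} D(U)={4,5,6}: U {4,5,6}->{5,6} => REVISION
Constraint 4 (W + U = Y) on D(W)={2,3} D(U)={5,6} D(Y)={3,4}: W {2,3}->{}; U {5,6}->{}; Y {3,4}->{} => REVISION
Total revisions = 4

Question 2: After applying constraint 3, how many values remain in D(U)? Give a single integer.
Answer: 2

Derivation:
Constraint 1 (Y + W = U) on D(Y)={2,3,4,5,6} D(W)={2,3,4,5,6} D(U)={2,3,4,5,6}: Y {2,3,4,5,6}->{2,3,4}; W {2,3,4,5,6}->{2,3,4}; U {2,3,4,5,6}->{4,5,6}
Constraint 2 (W < Y) on D(W)={2,3,4} D(Y)={2,3,4}: W {2,3,4}->{2,3}; Y {2,3,4}->{3,4}
Constraint 3 (W + Y = U) on D(W)={2,3} D(Y)={3,4} D(U)={4,5,6}: U {4,5,6}->{5,6}
So after constraint 3: D(U)={5,6}, size = 2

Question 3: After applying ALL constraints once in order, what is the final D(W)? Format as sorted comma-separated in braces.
Constraint 1 (Y + W = U) on D(Y)={2,3,4,5,6} D(W)={2,3,4,5,6} D(U)={2,3,4,5,6}: Y {2,3,4,5,6}->{2,3,4}; W {2,3,4,5,6}->{2,3,4}; U {2,3,4,5,6}->{4,5,6}
Constraint 2 (W < Y) on D(W)={2,3,4} D(Y)={2,3,4}: W {2,3,4}->{2,3}; Y {2,3,4}->{3,4}
Constraint 3 (W + Y = U) on D(W)={2,3} D(Y)={3,4} D(U)={4,5,6}: U {4,5,6}->{5,6}
Constraint 4 (W + U = Y) on D(W)={2,3} D(U)={5,6} D(Y)={3,4}: W {2,3}->{}; U {5,6}->{}; Y {3,4}->{}
So after all 4 constraints: D(W) = {}

Answer: {}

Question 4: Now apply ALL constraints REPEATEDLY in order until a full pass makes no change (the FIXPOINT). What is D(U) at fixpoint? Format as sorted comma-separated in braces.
Answer: {}

Derivation:
pass 0 (initial): D(U)={2,3,4,5,6}
pass 1: U {2,3,4,5,6}->{}; W {2,3,4,5,6}->{}; Y {2,3,4,5,6}->{}
pass 2: no change
Fixpoint after 2 passes: D(U) = {}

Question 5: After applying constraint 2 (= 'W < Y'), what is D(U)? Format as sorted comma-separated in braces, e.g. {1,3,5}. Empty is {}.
Answer: {4,5,6}

Derivation:
Constraint 1 (Y + W = U) on D(Y)={2,3,4,5,6} D(W)={2,3,4,5,6} D(U)={2,3,4,5,6}: Y {2,3,4,5,6}->{2,3,4}; W {2,3,4,5,6}->{2,3,4}; U {2,3,4,5,6}->{4,5,6}
Constraint 2 (W < Y) on D(W)={2,3,4} D(Y)={2,3,4}: W {2,3,4}->{2,3}; Y {2,3,4}->{3,4}
So after constraint 2: D(U) = {4,5,6}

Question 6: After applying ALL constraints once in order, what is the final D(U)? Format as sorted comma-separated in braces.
Answer: {}

Derivation:
Constraint 1 (Y + W = U) on D(Y)={2,3,4,5,6} D(W)={2,3,4,5,6} D(U)={2,3,4,5,6}: Y {2,3,4,5,6}->{2,3,4}; W {2,3,4,5,6}->{2,3,4}; U {2,3,4,5,6}->{4,5,6}
Constraint 2 (W < Y) on D(W)={2,3,4} D(Y)={2,3,4}: W {2,3,4}->{2,3}; Y {2,3,4}->{3,4}
Constraint 3 (W + Y = U) on D(W)={2,3} D(Y)={3,4} D(U)={4,5,6}: U {4,5,6}->{5,6}
Constraint 4 (W + U = Y) on D(W)={2,3} D(U)={5,6} D(Y)={3,4}: W {2,3}->{}; U {5,6}->{}; Y {3,4}->{}
So after all 4 constraints: D(U) = {}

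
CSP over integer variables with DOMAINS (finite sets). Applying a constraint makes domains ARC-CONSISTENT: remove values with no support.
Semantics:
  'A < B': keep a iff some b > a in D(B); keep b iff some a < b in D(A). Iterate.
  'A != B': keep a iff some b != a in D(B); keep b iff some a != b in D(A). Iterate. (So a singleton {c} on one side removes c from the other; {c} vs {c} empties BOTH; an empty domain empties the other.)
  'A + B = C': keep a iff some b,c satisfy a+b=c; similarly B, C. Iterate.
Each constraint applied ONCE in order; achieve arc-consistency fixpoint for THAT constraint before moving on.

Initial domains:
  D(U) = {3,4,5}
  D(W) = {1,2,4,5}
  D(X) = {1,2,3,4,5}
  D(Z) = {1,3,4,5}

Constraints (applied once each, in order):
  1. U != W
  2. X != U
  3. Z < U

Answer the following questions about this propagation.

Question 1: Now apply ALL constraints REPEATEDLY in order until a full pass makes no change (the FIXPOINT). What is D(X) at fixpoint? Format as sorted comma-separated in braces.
pass 0 (initial): D(X)={1,2,3,4,5}
pass 1: Z {1,3,4,5}->{1,3,4}
pass 2: no change
Fixpoint after 2 passes: D(X) = {1,2,3,4,5}

Answer: {1,2,3,4,5}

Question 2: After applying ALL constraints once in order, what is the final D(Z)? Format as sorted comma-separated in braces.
Constraint 1 (U != W) on D(U)={3,4,5} D(W)={1,2,4,5}: no change
Constraint 2 (X != U) on D(X)={1,2,3,4,5} D(U)={3,4,5}: no change
Constraint 3 (Z < U) on D(Z)={1,3,4,5} D(U)={3,4,5}: Z {1,3,4,5}->{1,3,4}
So after all 3 constraints: D(Z) = {1,3,4}

Answer: {1,3,4}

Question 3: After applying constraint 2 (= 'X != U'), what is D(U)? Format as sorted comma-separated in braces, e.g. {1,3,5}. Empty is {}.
Answer: {3,4,5}

Derivation:
Constraint 1 (U != W) on D(U)={3,4,5} D(W)={1,2,4,5}: no change
Constraint 2 (X != U) on D(X)={1,2,3,4,5} D(U)={3,4,5}: no change
So after constraint 2: D(U) = {3,4,5}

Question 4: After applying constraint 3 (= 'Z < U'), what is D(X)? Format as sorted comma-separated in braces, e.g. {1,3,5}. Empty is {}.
Answer: {1,2,3,4,5}

Derivation:
Constraint 1 (U != W) on D(U)={3,4,5} D(W)={1,2,4,5}: no change
Constraint 2 (X != U) on D(X)={1,2,3,4,5} D(U)={3,4,5}: no change
Constraint 3 (Z < U) on D(Z)={1,3,4,5} D(U)={3,4,5}: Z {1,3,4,5}->{1,3,4}
So after constraint 3: D(X) = {1,2,3,4,5}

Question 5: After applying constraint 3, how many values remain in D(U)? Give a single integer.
Answer: 3

Derivation:
Constraint 1 (U != W) on D(U)={3,4,5} D(W)={1,2,4,5}: no change
Constraint 2 (X != U) on D(X)={1,2,3,4,5} D(U)={3,4,5}: no change
Constraint 3 (Z < U) on D(Z)={1,3,4,5} D(U)={3,4,5}: Z {1,3,4,5}->{1,3,4}
So after constraint 3: D(U)={3,4,5}, size = 3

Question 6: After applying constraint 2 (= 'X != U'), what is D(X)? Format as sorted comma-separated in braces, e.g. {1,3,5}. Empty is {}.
Constraint 1 (U != W) on D(U)={3,4,5} D(W)={1,2,4,5}: no change
Constraint 2 (X != U) on D(X)={1,2,3,4,5} D(U)={3,4,5}: no change
So after constraint 2: D(X) = {1,2,3,4,5}

Answer: {1,2,3,4,5}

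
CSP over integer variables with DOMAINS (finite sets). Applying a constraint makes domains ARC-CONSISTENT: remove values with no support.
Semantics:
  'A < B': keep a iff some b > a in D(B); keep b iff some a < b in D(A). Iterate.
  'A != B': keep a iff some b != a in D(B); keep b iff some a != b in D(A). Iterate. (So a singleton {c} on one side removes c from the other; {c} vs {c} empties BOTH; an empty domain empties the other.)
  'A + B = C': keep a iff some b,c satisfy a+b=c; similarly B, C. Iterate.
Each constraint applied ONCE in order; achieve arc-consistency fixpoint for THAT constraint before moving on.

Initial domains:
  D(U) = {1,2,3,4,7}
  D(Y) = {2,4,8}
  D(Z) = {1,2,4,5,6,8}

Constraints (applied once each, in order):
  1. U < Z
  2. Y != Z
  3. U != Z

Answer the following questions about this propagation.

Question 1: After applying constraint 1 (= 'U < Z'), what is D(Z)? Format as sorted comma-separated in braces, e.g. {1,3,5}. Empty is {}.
Constraint 1 (U < Z) on D(U)={1,2,3,4,7} D(Z)={1,2,4,5,6,8}: Z {1,2,4,5,6,8}->{2,4,5,6,8}
So after constraint 1: D(Z) = {2,4,5,6,8}

Answer: {2,4,5,6,8}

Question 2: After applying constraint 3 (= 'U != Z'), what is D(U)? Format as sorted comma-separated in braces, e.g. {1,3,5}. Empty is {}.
Answer: {1,2,3,4,7}

Derivation:
Constraint 1 (U < Z) on D(U)={1,2,3,4,7} D(Z)={1,2,4,5,6,8}: Z {1,2,4,5,6,8}->{2,4,5,6,8}
Constraint 2 (Y != Z) on D(Y)={2,4,8} D(Z)={2,4,5,6,8}: no change
Constraint 3 (U != Z) on D(U)={1,2,3,4,7} D(Z)={2,4,5,6,8}: no change
So after constraint 3: D(U) = {1,2,3,4,7}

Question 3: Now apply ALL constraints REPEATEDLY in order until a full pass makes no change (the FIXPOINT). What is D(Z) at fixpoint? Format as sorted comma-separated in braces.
Answer: {2,4,5,6,8}

Derivation:
pass 0 (initial): D(Z)={1,2,4,5,6,8}
pass 1: Z {1,2,4,5,6,8}->{2,4,5,6,8}
pass 2: no change
Fixpoint after 2 passes: D(Z) = {2,4,5,6,8}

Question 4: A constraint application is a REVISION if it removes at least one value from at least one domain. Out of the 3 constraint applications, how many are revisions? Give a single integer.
Constraint 1 (U < Z) on D(U)={1,2,3,4,7} D(Z)={1,2,4,5,6,8}: Z {1,2,4,5,6,8}->{2,4,5,6,8} => REVISION
Constraint 2 (Y != Z) on D(Y)={2,4,8} D(Z)={2,4,5,6,8}: no change => not a revision
Constraint 3 (U != Z) on D(U)={1,2,3,4,7} D(Z)={2,4,5,6,8}: no change => not a revision
Total revisions = 1

Answer: 1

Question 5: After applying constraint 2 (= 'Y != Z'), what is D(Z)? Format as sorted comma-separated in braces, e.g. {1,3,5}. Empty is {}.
Answer: {2,4,5,6,8}

Derivation:
Constraint 1 (U < Z) on D(U)={1,2,3,4,7} D(Z)={1,2,4,5,6,8}: Z {1,2,4,5,6,8}->{2,4,5,6,8}
Constraint 2 (Y != Z) on D(Y)={2,4,8} D(Z)={2,4,5,6,8}: no change
So after constraint 2: D(Z) = {2,4,5,6,8}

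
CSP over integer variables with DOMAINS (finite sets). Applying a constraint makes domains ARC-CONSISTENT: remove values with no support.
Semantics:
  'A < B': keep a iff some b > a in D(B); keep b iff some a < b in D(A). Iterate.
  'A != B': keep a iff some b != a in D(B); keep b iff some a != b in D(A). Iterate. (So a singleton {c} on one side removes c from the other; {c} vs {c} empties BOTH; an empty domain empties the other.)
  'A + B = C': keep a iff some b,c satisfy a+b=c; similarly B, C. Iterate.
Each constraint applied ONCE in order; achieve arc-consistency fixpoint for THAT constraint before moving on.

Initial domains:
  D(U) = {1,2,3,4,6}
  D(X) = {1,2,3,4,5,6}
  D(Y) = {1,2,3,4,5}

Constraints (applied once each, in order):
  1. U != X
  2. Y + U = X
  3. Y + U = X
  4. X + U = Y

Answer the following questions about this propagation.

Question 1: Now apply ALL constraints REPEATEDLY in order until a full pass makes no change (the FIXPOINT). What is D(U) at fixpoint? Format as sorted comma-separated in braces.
Answer: {}

Derivation:
pass 0 (initial): D(U)={1,2,3,4,6}
pass 1: U {1,2,3,4,6}->{1,2,3}; X {1,2,3,4,5,6}->{2,3,4}; Y {1,2,3,4,5}->{3,4,5}
pass 2: U {1,2,3}->{}; X {2,3,4}->{}; Y {3,4,5}->{}
pass 3: no change
Fixpoint after 3 passes: D(U) = {}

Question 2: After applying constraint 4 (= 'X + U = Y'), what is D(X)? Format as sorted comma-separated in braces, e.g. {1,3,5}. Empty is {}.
Constraint 1 (U != X) on D(U)={1,2,3,4,6} D(X)={1,2,3,4,5,6}: no change
Constraint 2 (Y + U = X) on D(Y)={1,2,3,4,5} D(U)={1,2,3,4,6} D(X)={1,2,3,4,5,6}: U {1,2,3,4,6}->{1,2,3,4}; X {1,2,3,4,5,6}->{2,3,4,5,6}
Constraint 3 (Y + U = X) on D(Y)={1,2,3,4,5} D(U)={1,2,3,4} D(X)={2,3,4,5,6}: no change
Constraint 4 (X + U = Y) on D(X)={2,3,4,5,6} D(U)={1,2,3,4} D(Y)={1,2,3,4,5}: X {2,3,4,5,6}->{2,3,4}; U {1,2,3,4}->{1,2,3}; Y {1,2,3,4,5}->{3,4,5}
So after constraint 4: D(X) = {2,3,4}

Answer: {2,3,4}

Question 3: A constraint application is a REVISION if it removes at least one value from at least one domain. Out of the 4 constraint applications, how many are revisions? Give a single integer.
Answer: 2

Derivation:
Constraint 1 (U != X) on D(U)={1,2,3,4,6} D(X)={1,2,3,4,5,6}: no change => not a revision
Constraint 2 (Y + U = X) on D(Y)={1,2,3,4,5} D(U)={1,2,3,4,6} D(X)={1,2,3,4,5,6}: U {1,2,3,4,6}->{1,2,3,4}; X {1,2,3,4,5,6}->{2,3,4,5,6} => REVISION
Constraint 3 (Y + U = X) on D(Y)={1,2,3,4,5} D(U)={1,2,3,4} D(X)={2,3,4,5,6}: no change => not a revision
Constraint 4 (X + U = Y) on D(X)={2,3,4,5,6} D(U)={1,2,3,4} D(Y)={1,2,3,4,5}: X {2,3,4,5,6}->{2,3,4}; U {1,2,3,4}->{1,2,3}; Y {1,2,3,4,5}->{3,4,5} => REVISION
Total revisions = 2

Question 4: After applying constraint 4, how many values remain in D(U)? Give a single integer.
Constraint 1 (U != X) on D(U)={1,2,3,4,6} D(X)={1,2,3,4,5,6}: no change
Constraint 2 (Y + U = X) on D(Y)={1,2,3,4,5} D(U)={1,2,3,4,6} D(X)={1,2,3,4,5,6}: U {1,2,3,4,6}->{1,2,3,4}; X {1,2,3,4,5,6}->{2,3,4,5,6}
Constraint 3 (Y + U = X) on D(Y)={1,2,3,4,5} D(U)={1,2,3,4} D(X)={2,3,4,5,6}: no change
Constraint 4 (X + U = Y) on D(X)={2,3,4,5,6} D(U)={1,2,3,4} D(Y)={1,2,3,4,5}: X {2,3,4,5,6}->{2,3,4}; U {1,2,3,4}->{1,2,3}; Y {1,2,3,4,5}->{3,4,5}
So after constraint 4: D(U)={1,2,3}, size = 3

Answer: 3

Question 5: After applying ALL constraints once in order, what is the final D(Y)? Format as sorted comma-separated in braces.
Answer: {3,4,5}

Derivation:
Constraint 1 (U != X) on D(U)={1,2,3,4,6} D(X)={1,2,3,4,5,6}: no change
Constraint 2 (Y + U = X) on D(Y)={1,2,3,4,5} D(U)={1,2,3,4,6} D(X)={1,2,3,4,5,6}: U {1,2,3,4,6}->{1,2,3,4}; X {1,2,3,4,5,6}->{2,3,4,5,6}
Constraint 3 (Y + U = X) on D(Y)={1,2,3,4,5} D(U)={1,2,3,4} D(X)={2,3,4,5,6}: no change
Constraint 4 (X + U = Y) on D(X)={2,3,4,5,6} D(U)={1,2,3,4} D(Y)={1,2,3,4,5}: X {2,3,4,5,6}->{2,3,4}; U {1,2,3,4}->{1,2,3}; Y {1,2,3,4,5}->{3,4,5}
So after all 4 constraints: D(Y) = {3,4,5}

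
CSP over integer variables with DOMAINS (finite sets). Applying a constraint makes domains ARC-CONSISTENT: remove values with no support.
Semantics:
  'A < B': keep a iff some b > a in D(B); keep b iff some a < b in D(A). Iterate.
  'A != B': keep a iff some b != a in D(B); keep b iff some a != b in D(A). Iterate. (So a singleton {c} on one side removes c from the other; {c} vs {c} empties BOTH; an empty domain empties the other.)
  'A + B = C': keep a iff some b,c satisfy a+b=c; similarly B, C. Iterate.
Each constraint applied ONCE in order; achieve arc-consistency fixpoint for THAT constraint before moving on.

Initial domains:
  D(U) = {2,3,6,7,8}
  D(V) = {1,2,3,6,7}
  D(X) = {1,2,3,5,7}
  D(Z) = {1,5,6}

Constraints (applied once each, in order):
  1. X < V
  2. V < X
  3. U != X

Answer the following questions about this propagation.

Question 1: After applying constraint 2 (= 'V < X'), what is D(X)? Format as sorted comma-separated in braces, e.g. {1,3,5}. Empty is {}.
Constraint 1 (X < V) on D(X)={1,2,3,5,7} D(V)={1,2,3,6,7}: X {1,2,3,5,7}->{1,2,3,5}; V {1,2,3,6,7}->{2,3,6,7}
Constraint 2 (V < X) on D(V)={2,3,6,7} D(X)={1,2,3,5}: V {2,3,6,7}->{2,3}; X {1,2,3,5}->{3,5}
So after constraint 2: D(X) = {3,5}

Answer: {3,5}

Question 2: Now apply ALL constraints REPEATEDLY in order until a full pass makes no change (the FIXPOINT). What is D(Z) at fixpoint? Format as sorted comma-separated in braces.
Answer: {1,5,6}

Derivation:
pass 0 (initial): D(Z)={1,5,6}
pass 1: V {1,2,3,6,7}->{2,3}; X {1,2,3,5,7}->{3,5}
pass 2: U {2,3,6,7,8}->{}; V {2,3}->{}; X {3,5}->{}
pass 3: no change
Fixpoint after 3 passes: D(Z) = {1,5,6}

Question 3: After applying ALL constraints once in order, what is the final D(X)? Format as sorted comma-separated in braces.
Answer: {3,5}

Derivation:
Constraint 1 (X < V) on D(X)={1,2,3,5,7} D(V)={1,2,3,6,7}: X {1,2,3,5,7}->{1,2,3,5}; V {1,2,3,6,7}->{2,3,6,7}
Constraint 2 (V < X) on D(V)={2,3,6,7} D(X)={1,2,3,5}: V {2,3,6,7}->{2,3}; X {1,2,3,5}->{3,5}
Constraint 3 (U != X) on D(U)={2,3,6,7,8} D(X)={3,5}: no change
So after all 3 constraints: D(X) = {3,5}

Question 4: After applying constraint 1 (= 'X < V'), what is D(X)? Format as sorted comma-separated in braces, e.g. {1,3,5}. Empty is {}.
Answer: {1,2,3,5}

Derivation:
Constraint 1 (X < V) on D(X)={1,2,3,5,7} D(V)={1,2,3,6,7}: X {1,2,3,5,7}->{1,2,3,5}; V {1,2,3,6,7}->{2,3,6,7}
So after constraint 1: D(X) = {1,2,3,5}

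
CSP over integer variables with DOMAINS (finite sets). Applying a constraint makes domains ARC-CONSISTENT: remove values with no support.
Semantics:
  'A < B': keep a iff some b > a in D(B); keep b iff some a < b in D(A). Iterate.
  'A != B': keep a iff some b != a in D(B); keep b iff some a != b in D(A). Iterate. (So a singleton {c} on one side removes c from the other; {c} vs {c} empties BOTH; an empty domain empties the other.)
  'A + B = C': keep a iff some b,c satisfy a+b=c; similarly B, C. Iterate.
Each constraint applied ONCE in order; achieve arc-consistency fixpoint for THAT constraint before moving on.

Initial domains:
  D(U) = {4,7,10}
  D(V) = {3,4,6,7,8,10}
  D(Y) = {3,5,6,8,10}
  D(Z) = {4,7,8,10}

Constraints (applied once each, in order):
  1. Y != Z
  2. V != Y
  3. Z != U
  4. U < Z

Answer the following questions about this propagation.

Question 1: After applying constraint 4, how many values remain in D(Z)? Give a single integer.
Answer: 3

Derivation:
Constraint 1 (Y != Z) on D(Y)={3,5,6,8,10} D(Z)={4,7,8,10}: no change
Constraint 2 (V != Y) on D(V)={3,4,6,7,8,10} D(Y)={3,5,6,8,10}: no change
Constraint 3 (Z != U) on D(Z)={4,7,8,10} D(U)={4,7,10}: no change
Constraint 4 (U < Z) on D(U)={4,7,10} D(Z)={4,7,8,10}: U {4,7,10}->{4,7}; Z {4,7,8,10}->{7,8,10}
So after constraint 4: D(Z)={7,8,10}, size = 3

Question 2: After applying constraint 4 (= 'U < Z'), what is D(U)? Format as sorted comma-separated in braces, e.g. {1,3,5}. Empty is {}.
Answer: {4,7}

Derivation:
Constraint 1 (Y != Z) on D(Y)={3,5,6,8,10} D(Z)={4,7,8,10}: no change
Constraint 2 (V != Y) on D(V)={3,4,6,7,8,10} D(Y)={3,5,6,8,10}: no change
Constraint 3 (Z != U) on D(Z)={4,7,8,10} D(U)={4,7,10}: no change
Constraint 4 (U < Z) on D(U)={4,7,10} D(Z)={4,7,8,10}: U {4,7,10}->{4,7}; Z {4,7,8,10}->{7,8,10}
So after constraint 4: D(U) = {4,7}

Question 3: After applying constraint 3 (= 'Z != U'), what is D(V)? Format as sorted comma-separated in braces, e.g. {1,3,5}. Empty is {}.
Constraint 1 (Y != Z) on D(Y)={3,5,6,8,10} D(Z)={4,7,8,10}: no change
Constraint 2 (V != Y) on D(V)={3,4,6,7,8,10} D(Y)={3,5,6,8,10}: no change
Constraint 3 (Z != U) on D(Z)={4,7,8,10} D(U)={4,7,10}: no change
So after constraint 3: D(V) = {3,4,6,7,8,10}

Answer: {3,4,6,7,8,10}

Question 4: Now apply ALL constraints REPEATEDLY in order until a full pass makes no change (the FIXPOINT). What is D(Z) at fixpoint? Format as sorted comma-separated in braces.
Answer: {7,8,10}

Derivation:
pass 0 (initial): D(Z)={4,7,8,10}
pass 1: U {4,7,10}->{4,7}; Z {4,7,8,10}->{7,8,10}
pass 2: no change
Fixpoint after 2 passes: D(Z) = {7,8,10}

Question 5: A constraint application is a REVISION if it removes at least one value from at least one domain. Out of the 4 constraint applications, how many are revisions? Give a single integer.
Answer: 1

Derivation:
Constraint 1 (Y != Z) on D(Y)={3,5,6,8,10} D(Z)={4,7,8,10}: no change => not a revision
Constraint 2 (V != Y) on D(V)={3,4,6,7,8,10} D(Y)={3,5,6,8,10}: no change => not a revision
Constraint 3 (Z != U) on D(Z)={4,7,8,10} D(U)={4,7,10}: no change => not a revision
Constraint 4 (U < Z) on D(U)={4,7,10} D(Z)={4,7,8,10}: U {4,7,10}->{4,7}; Z {4,7,8,10}->{7,8,10} => REVISION
Total revisions = 1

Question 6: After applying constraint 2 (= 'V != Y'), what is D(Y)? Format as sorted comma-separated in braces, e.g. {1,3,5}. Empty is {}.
Answer: {3,5,6,8,10}

Derivation:
Constraint 1 (Y != Z) on D(Y)={3,5,6,8,10} D(Z)={4,7,8,10}: no change
Constraint 2 (V != Y) on D(V)={3,4,6,7,8,10} D(Y)={3,5,6,8,10}: no change
So after constraint 2: D(Y) = {3,5,6,8,10}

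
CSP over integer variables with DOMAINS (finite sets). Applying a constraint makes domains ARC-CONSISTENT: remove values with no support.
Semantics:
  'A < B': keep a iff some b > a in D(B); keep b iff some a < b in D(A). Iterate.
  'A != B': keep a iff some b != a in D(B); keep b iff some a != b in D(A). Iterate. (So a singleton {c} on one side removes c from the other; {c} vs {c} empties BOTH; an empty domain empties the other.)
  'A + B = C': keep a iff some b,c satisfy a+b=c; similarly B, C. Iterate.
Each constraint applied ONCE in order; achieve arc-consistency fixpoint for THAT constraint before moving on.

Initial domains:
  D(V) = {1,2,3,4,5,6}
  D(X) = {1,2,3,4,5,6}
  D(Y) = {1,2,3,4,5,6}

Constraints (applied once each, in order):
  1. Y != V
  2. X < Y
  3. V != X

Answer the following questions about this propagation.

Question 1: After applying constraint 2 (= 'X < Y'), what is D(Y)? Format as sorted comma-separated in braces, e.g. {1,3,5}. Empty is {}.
Constraint 1 (Y != V) on D(Y)={1,2,3,4,5,6} D(V)={1,2,3,4,5,6}: no change
Constraint 2 (X < Y) on D(X)={1,2,3,4,5,6} D(Y)={1,2,3,4,5,6}: X {1,2,3,4,5,6}->{1,2,3,4,5}; Y {1,2,3,4,5,6}->{2,3,4,5,6}
So after constraint 2: D(Y) = {2,3,4,5,6}

Answer: {2,3,4,5,6}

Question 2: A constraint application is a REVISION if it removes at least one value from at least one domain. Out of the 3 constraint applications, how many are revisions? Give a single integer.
Answer: 1

Derivation:
Constraint 1 (Y != V) on D(Y)={1,2,3,4,5,6} D(V)={1,2,3,4,5,6}: no change => not a revision
Constraint 2 (X < Y) on D(X)={1,2,3,4,5,6} D(Y)={1,2,3,4,5,6}: X {1,2,3,4,5,6}->{1,2,3,4,5}; Y {1,2,3,4,5,6}->{2,3,4,5,6} => REVISION
Constraint 3 (V != X) on D(V)={1,2,3,4,5,6} D(X)={1,2,3,4,5}: no change => not a revision
Total revisions = 1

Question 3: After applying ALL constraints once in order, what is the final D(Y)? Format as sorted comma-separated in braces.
Constraint 1 (Y != V) on D(Y)={1,2,3,4,5,6} D(V)={1,2,3,4,5,6}: no change
Constraint 2 (X < Y) on D(X)={1,2,3,4,5,6} D(Y)={1,2,3,4,5,6}: X {1,2,3,4,5,6}->{1,2,3,4,5}; Y {1,2,3,4,5,6}->{2,3,4,5,6}
Constraint 3 (V != X) on D(V)={1,2,3,4,5,6} D(X)={1,2,3,4,5}: no change
So after all 3 constraints: D(Y) = {2,3,4,5,6}

Answer: {2,3,4,5,6}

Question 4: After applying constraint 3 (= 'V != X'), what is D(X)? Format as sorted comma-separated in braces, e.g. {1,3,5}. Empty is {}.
Constraint 1 (Y != V) on D(Y)={1,2,3,4,5,6} D(V)={1,2,3,4,5,6}: no change
Constraint 2 (X < Y) on D(X)={1,2,3,4,5,6} D(Y)={1,2,3,4,5,6}: X {1,2,3,4,5,6}->{1,2,3,4,5}; Y {1,2,3,4,5,6}->{2,3,4,5,6}
Constraint 3 (V != X) on D(V)={1,2,3,4,5,6} D(X)={1,2,3,4,5}: no change
So after constraint 3: D(X) = {1,2,3,4,5}

Answer: {1,2,3,4,5}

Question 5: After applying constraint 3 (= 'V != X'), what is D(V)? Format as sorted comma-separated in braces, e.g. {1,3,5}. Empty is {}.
Answer: {1,2,3,4,5,6}

Derivation:
Constraint 1 (Y != V) on D(Y)={1,2,3,4,5,6} D(V)={1,2,3,4,5,6}: no change
Constraint 2 (X < Y) on D(X)={1,2,3,4,5,6} D(Y)={1,2,3,4,5,6}: X {1,2,3,4,5,6}->{1,2,3,4,5}; Y {1,2,3,4,5,6}->{2,3,4,5,6}
Constraint 3 (V != X) on D(V)={1,2,3,4,5,6} D(X)={1,2,3,4,5}: no change
So after constraint 3: D(V) = {1,2,3,4,5,6}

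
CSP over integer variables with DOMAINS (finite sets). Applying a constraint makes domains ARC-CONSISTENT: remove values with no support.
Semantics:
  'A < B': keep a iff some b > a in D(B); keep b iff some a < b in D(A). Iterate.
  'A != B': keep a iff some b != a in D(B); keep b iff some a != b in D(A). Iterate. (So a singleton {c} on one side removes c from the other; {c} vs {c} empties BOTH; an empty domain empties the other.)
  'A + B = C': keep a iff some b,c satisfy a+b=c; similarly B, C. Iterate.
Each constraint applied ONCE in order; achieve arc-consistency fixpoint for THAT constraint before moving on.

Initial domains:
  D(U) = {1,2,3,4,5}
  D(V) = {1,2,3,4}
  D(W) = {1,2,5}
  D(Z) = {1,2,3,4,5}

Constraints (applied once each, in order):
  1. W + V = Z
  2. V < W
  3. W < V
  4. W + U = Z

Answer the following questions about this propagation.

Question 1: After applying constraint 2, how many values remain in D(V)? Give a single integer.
Answer: 1

Derivation:
Constraint 1 (W + V = Z) on D(W)={1,2,5} D(V)={1,2,3,4} D(Z)={1,2,3,4,5}: W {1,2,5}->{1,2}; Z {1,2,3,4,5}->{2,3,4,5}
Constraint 2 (V < W) on D(V)={1,2,3,4} D(W)={1,2}: V {1,2,3,4}->{1}; W {1,2}->{2}
So after constraint 2: D(V)={1}, size = 1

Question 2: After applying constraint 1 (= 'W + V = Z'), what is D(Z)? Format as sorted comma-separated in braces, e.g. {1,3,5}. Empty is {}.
Answer: {2,3,4,5}

Derivation:
Constraint 1 (W + V = Z) on D(W)={1,2,5} D(V)={1,2,3,4} D(Z)={1,2,3,4,5}: W {1,2,5}->{1,2}; Z {1,2,3,4,5}->{2,3,4,5}
So after constraint 1: D(Z) = {2,3,4,5}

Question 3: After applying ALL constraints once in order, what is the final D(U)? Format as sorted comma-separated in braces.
Answer: {}

Derivation:
Constraint 1 (W + V = Z) on D(W)={1,2,5} D(V)={1,2,3,4} D(Z)={1,2,3,4,5}: W {1,2,5}->{1,2}; Z {1,2,3,4,5}->{2,3,4,5}
Constraint 2 (V < W) on D(V)={1,2,3,4} D(W)={1,2}: V {1,2,3,4}->{1}; W {1,2}->{2}
Constraint 3 (W < V) on D(W)={2} D(V)={1}: W {2}->{}; V {1}->{}
Constraint 4 (W + U = Z) on D(W)={} D(U)={1,2,3,4,5} D(Z)={2,3,4,5}: U {1,2,3,4,5}->{}; Z {2,3,4,5}->{}
So after all 4 constraints: D(U) = {}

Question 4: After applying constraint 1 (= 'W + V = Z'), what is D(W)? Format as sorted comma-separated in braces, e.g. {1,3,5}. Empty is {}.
Answer: {1,2}

Derivation:
Constraint 1 (W + V = Z) on D(W)={1,2,5} D(V)={1,2,3,4} D(Z)={1,2,3,4,5}: W {1,2,5}->{1,2}; Z {1,2,3,4,5}->{2,3,4,5}
So after constraint 1: D(W) = {1,2}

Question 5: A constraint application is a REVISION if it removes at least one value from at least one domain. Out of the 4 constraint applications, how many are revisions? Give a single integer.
Constraint 1 (W + V = Z) on D(W)={1,2,5} D(V)={1,2,3,4} D(Z)={1,2,3,4,5}: W {1,2,5}->{1,2}; Z {1,2,3,4,5}->{2,3,4,5} => REVISION
Constraint 2 (V < W) on D(V)={1,2,3,4} D(W)={1,2}: V {1,2,3,4}->{1}; W {1,2}->{2} => REVISION
Constraint 3 (W < V) on D(W)={2} D(V)={1}: W {2}->{}; V {1}->{} => REVISION
Constraint 4 (W + U = Z) on D(W)={} D(U)={1,2,3,4,5} D(Z)={2,3,4,5}: U {1,2,3,4,5}->{}; Z {2,3,4,5}->{} => REVISION
Total revisions = 4

Answer: 4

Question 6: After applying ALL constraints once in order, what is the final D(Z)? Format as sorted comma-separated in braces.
Constraint 1 (W + V = Z) on D(W)={1,2,5} D(V)={1,2,3,4} D(Z)={1,2,3,4,5}: W {1,2,5}->{1,2}; Z {1,2,3,4,5}->{2,3,4,5}
Constraint 2 (V < W) on D(V)={1,2,3,4} D(W)={1,2}: V {1,2,3,4}->{1}; W {1,2}->{2}
Constraint 3 (W < V) on D(W)={2} D(V)={1}: W {2}->{}; V {1}->{}
Constraint 4 (W + U = Z) on D(W)={} D(U)={1,2,3,4,5} D(Z)={2,3,4,5}: U {1,2,3,4,5}->{}; Z {2,3,4,5}->{}
So after all 4 constraints: D(Z) = {}

Answer: {}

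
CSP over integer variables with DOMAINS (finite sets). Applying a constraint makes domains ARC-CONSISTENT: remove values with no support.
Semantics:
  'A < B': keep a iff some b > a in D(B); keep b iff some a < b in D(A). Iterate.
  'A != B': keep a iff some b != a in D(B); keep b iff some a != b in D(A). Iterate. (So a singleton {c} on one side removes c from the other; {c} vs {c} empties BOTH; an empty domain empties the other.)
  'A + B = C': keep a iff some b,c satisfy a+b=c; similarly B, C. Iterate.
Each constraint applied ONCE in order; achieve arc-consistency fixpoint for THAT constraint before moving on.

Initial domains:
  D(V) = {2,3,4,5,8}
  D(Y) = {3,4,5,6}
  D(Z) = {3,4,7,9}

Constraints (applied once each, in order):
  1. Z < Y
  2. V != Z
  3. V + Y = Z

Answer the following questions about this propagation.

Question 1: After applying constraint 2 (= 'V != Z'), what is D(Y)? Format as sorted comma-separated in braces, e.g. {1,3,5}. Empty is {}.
Constraint 1 (Z < Y) on D(Z)={3,4,7,9} D(Y)={3,4,5,6}: Z {3,4,7,9}->{3,4}; Y {3,4,5,6}->{4,5,6}
Constraint 2 (V != Z) on D(V)={2,3,4,5,8} D(Z)={3,4}: no change
So after constraint 2: D(Y) = {4,5,6}

Answer: {4,5,6}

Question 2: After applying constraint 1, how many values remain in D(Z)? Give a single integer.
Constraint 1 (Z < Y) on D(Z)={3,4,7,9} D(Y)={3,4,5,6}: Z {3,4,7,9}->{3,4}; Y {3,4,5,6}->{4,5,6}
So after constraint 1: D(Z)={3,4}, size = 2

Answer: 2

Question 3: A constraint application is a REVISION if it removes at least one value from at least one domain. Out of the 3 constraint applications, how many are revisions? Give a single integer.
Constraint 1 (Z < Y) on D(Z)={3,4,7,9} D(Y)={3,4,5,6}: Z {3,4,7,9}->{3,4}; Y {3,4,5,6}->{4,5,6} => REVISION
Constraint 2 (V != Z) on D(V)={2,3,4,5,8} D(Z)={3,4}: no change => not a revision
Constraint 3 (V + Y = Z) on D(V)={2,3,4,5,8} D(Y)={4,5,6} D(Z)={3,4}: V {2,3,4,5,8}->{}; Y {4,5,6}->{}; Z {3,4}->{} => REVISION
Total revisions = 2

Answer: 2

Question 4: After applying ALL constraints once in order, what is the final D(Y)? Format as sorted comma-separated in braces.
Answer: {}

Derivation:
Constraint 1 (Z < Y) on D(Z)={3,4,7,9} D(Y)={3,4,5,6}: Z {3,4,7,9}->{3,4}; Y {3,4,5,6}->{4,5,6}
Constraint 2 (V != Z) on D(V)={2,3,4,5,8} D(Z)={3,4}: no change
Constraint 3 (V + Y = Z) on D(V)={2,3,4,5,8} D(Y)={4,5,6} D(Z)={3,4}: V {2,3,4,5,8}->{}; Y {4,5,6}->{}; Z {3,4}->{}
So after all 3 constraints: D(Y) = {}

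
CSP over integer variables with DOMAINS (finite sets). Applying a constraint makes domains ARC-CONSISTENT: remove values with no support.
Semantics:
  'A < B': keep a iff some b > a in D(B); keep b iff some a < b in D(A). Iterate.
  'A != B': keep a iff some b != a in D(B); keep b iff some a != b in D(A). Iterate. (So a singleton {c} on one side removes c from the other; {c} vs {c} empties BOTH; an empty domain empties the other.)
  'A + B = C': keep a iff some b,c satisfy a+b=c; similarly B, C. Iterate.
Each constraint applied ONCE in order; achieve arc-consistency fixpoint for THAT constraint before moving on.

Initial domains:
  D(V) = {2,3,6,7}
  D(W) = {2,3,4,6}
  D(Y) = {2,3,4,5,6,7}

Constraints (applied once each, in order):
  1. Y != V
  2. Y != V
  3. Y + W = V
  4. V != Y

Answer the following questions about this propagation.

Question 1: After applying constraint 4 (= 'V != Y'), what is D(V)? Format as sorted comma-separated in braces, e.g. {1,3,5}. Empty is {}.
Constraint 1 (Y != V) on D(Y)={2,3,4,5,6,7} D(V)={2,3,6,7}: no change
Constraint 2 (Y != V) on D(Y)={2,3,4,5,6,7} D(V)={2,3,6,7}: no change
Constraint 3 (Y + W = V) on D(Y)={2,3,4,5,6,7} D(W)={2,3,4,6} D(V)={2,3,6,7}: Y {2,3,4,5,6,7}->{2,3,4,5}; W {2,3,4,6}->{2,3,4}; V {2,3,6,7}->{6,7}
Constraint 4 (V != Y) on D(V)={6,7} D(Y)={2,3,4,5}: no change
So after constraint 4: D(V) = {6,7}

Answer: {6,7}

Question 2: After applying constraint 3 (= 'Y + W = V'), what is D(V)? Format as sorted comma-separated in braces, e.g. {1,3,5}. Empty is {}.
Answer: {6,7}

Derivation:
Constraint 1 (Y != V) on D(Y)={2,3,4,5,6,7} D(V)={2,3,6,7}: no change
Constraint 2 (Y != V) on D(Y)={2,3,4,5,6,7} D(V)={2,3,6,7}: no change
Constraint 3 (Y + W = V) on D(Y)={2,3,4,5,6,7} D(W)={2,3,4,6} D(V)={2,3,6,7}: Y {2,3,4,5,6,7}->{2,3,4,5}; W {2,3,4,6}->{2,3,4}; V {2,3,6,7}->{6,7}
So after constraint 3: D(V) = {6,7}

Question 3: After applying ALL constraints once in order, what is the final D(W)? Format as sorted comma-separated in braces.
Answer: {2,3,4}

Derivation:
Constraint 1 (Y != V) on D(Y)={2,3,4,5,6,7} D(V)={2,3,6,7}: no change
Constraint 2 (Y != V) on D(Y)={2,3,4,5,6,7} D(V)={2,3,6,7}: no change
Constraint 3 (Y + W = V) on D(Y)={2,3,4,5,6,7} D(W)={2,3,4,6} D(V)={2,3,6,7}: Y {2,3,4,5,6,7}->{2,3,4,5}; W {2,3,4,6}->{2,3,4}; V {2,3,6,7}->{6,7}
Constraint 4 (V != Y) on D(V)={6,7} D(Y)={2,3,4,5}: no change
So after all 4 constraints: D(W) = {2,3,4}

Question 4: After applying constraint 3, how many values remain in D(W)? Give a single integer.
Constraint 1 (Y != V) on D(Y)={2,3,4,5,6,7} D(V)={2,3,6,7}: no change
Constraint 2 (Y != V) on D(Y)={2,3,4,5,6,7} D(V)={2,3,6,7}: no change
Constraint 3 (Y + W = V) on D(Y)={2,3,4,5,6,7} D(W)={2,3,4,6} D(V)={2,3,6,7}: Y {2,3,4,5,6,7}->{2,3,4,5}; W {2,3,4,6}->{2,3,4}; V {2,3,6,7}->{6,7}
So after constraint 3: D(W)={2,3,4}, size = 3

Answer: 3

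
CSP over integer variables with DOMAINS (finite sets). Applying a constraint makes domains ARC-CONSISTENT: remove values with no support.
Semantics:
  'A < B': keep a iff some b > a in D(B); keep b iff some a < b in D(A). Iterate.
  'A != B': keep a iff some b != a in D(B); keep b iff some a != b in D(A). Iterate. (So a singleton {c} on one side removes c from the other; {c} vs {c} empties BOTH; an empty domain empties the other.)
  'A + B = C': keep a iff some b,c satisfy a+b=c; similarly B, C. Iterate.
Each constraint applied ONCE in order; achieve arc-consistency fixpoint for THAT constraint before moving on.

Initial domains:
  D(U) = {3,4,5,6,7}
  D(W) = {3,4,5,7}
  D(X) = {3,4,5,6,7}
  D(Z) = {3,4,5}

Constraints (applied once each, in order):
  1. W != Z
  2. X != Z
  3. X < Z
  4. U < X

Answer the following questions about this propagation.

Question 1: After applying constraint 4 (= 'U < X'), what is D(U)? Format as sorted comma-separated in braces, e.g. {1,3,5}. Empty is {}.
Answer: {3}

Derivation:
Constraint 1 (W != Z) on D(W)={3,4,5,7} D(Z)={3,4,5}: no change
Constraint 2 (X != Z) on D(X)={3,4,5,6,7} D(Z)={3,4,5}: no change
Constraint 3 (X < Z) on D(X)={3,4,5,6,7} D(Z)={3,4,5}: X {3,4,5,6,7}->{3,4}; Z {3,4,5}->{4,5}
Constraint 4 (U < X) on D(U)={3,4,5,6,7} D(X)={3,4}: U {3,4,5,6,7}->{3}; X {3,4}->{4}
So after constraint 4: D(U) = {3}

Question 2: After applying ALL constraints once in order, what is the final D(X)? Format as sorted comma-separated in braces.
Constraint 1 (W != Z) on D(W)={3,4,5,7} D(Z)={3,4,5}: no change
Constraint 2 (X != Z) on D(X)={3,4,5,6,7} D(Z)={3,4,5}: no change
Constraint 3 (X < Z) on D(X)={3,4,5,6,7} D(Z)={3,4,5}: X {3,4,5,6,7}->{3,4}; Z {3,4,5}->{4,5}
Constraint 4 (U < X) on D(U)={3,4,5,6,7} D(X)={3,4}: U {3,4,5,6,7}->{3}; X {3,4}->{4}
So after all 4 constraints: D(X) = {4}

Answer: {4}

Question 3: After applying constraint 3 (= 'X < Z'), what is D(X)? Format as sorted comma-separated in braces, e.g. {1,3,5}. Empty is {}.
Constraint 1 (W != Z) on D(W)={3,4,5,7} D(Z)={3,4,5}: no change
Constraint 2 (X != Z) on D(X)={3,4,5,6,7} D(Z)={3,4,5}: no change
Constraint 3 (X < Z) on D(X)={3,4,5,6,7} D(Z)={3,4,5}: X {3,4,5,6,7}->{3,4}; Z {3,4,5}->{4,5}
So after constraint 3: D(X) = {3,4}

Answer: {3,4}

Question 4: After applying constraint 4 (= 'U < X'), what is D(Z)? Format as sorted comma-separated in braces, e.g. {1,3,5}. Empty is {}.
Answer: {4,5}

Derivation:
Constraint 1 (W != Z) on D(W)={3,4,5,7} D(Z)={3,4,5}: no change
Constraint 2 (X != Z) on D(X)={3,4,5,6,7} D(Z)={3,4,5}: no change
Constraint 3 (X < Z) on D(X)={3,4,5,6,7} D(Z)={3,4,5}: X {3,4,5,6,7}->{3,4}; Z {3,4,5}->{4,5}
Constraint 4 (U < X) on D(U)={3,4,5,6,7} D(X)={3,4}: U {3,4,5,6,7}->{3}; X {3,4}->{4}
So after constraint 4: D(Z) = {4,5}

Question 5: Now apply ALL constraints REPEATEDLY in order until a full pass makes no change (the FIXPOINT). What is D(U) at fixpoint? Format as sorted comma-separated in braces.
pass 0 (initial): D(U)={3,4,5,6,7}
pass 1: U {3,4,5,6,7}->{3}; X {3,4,5,6,7}->{4}; Z {3,4,5}->{4,5}
pass 2: Z {4,5}->{5}
pass 3: W {3,4,5,7}->{3,4,7}
pass 4: no change
Fixpoint after 4 passes: D(U) = {3}

Answer: {3}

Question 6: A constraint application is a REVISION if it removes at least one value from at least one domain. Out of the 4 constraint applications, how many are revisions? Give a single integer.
Answer: 2

Derivation:
Constraint 1 (W != Z) on D(W)={3,4,5,7} D(Z)={3,4,5}: no change => not a revision
Constraint 2 (X != Z) on D(X)={3,4,5,6,7} D(Z)={3,4,5}: no change => not a revision
Constraint 3 (X < Z) on D(X)={3,4,5,6,7} D(Z)={3,4,5}: X {3,4,5,6,7}->{3,4}; Z {3,4,5}->{4,5} => REVISION
Constraint 4 (U < X) on D(U)={3,4,5,6,7} D(X)={3,4}: U {3,4,5,6,7}->{3}; X {3,4}->{4} => REVISION
Total revisions = 2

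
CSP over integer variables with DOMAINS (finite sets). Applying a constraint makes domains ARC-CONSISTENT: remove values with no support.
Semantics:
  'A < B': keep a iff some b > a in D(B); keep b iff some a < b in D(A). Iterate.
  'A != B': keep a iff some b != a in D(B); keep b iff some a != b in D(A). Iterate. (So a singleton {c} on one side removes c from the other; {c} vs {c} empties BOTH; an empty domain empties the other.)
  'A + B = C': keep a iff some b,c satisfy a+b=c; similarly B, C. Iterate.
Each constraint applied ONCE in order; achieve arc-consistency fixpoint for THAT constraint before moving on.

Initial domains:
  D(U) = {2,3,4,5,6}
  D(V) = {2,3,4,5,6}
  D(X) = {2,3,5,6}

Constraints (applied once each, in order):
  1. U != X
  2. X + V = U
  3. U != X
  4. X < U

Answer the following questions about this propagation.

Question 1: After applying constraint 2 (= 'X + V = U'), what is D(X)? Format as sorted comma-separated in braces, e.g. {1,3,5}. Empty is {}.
Constraint 1 (U != X) on D(U)={2,3,4,5,6} D(X)={2,3,5,6}: no change
Constraint 2 (X + V = U) on D(X)={2,3,5,6} D(V)={2,3,4,5,6} D(U)={2,3,4,5,6}: X {2,3,5,6}->{2,3}; V {2,3,4,5,6}->{2,3,4}; U {2,3,4,5,6}->{4,5,6}
So after constraint 2: D(X) = {2,3}

Answer: {2,3}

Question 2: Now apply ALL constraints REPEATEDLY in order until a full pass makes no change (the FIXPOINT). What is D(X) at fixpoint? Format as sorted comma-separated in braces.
pass 0 (initial): D(X)={2,3,5,6}
pass 1: U {2,3,4,5,6}->{4,5,6}; V {2,3,4,5,6}->{2,3,4}; X {2,3,5,6}->{2,3}
pass 2: no change
Fixpoint after 2 passes: D(X) = {2,3}

Answer: {2,3}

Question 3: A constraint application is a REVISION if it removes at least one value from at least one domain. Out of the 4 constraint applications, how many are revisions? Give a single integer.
Answer: 1

Derivation:
Constraint 1 (U != X) on D(U)={2,3,4,5,6} D(X)={2,3,5,6}: no change => not a revision
Constraint 2 (X + V = U) on D(X)={2,3,5,6} D(V)={2,3,4,5,6} D(U)={2,3,4,5,6}: X {2,3,5,6}->{2,3}; V {2,3,4,5,6}->{2,3,4}; U {2,3,4,5,6}->{4,5,6} => REVISION
Constraint 3 (U != X) on D(U)={4,5,6} D(X)={2,3}: no change => not a revision
Constraint 4 (X < U) on D(X)={2,3} D(U)={4,5,6}: no change => not a revision
Total revisions = 1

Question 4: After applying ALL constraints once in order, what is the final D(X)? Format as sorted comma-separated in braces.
Constraint 1 (U != X) on D(U)={2,3,4,5,6} D(X)={2,3,5,6}: no change
Constraint 2 (X + V = U) on D(X)={2,3,5,6} D(V)={2,3,4,5,6} D(U)={2,3,4,5,6}: X {2,3,5,6}->{2,3}; V {2,3,4,5,6}->{2,3,4}; U {2,3,4,5,6}->{4,5,6}
Constraint 3 (U != X) on D(U)={4,5,6} D(X)={2,3}: no change
Constraint 4 (X < U) on D(X)={2,3} D(U)={4,5,6}: no change
So after all 4 constraints: D(X) = {2,3}

Answer: {2,3}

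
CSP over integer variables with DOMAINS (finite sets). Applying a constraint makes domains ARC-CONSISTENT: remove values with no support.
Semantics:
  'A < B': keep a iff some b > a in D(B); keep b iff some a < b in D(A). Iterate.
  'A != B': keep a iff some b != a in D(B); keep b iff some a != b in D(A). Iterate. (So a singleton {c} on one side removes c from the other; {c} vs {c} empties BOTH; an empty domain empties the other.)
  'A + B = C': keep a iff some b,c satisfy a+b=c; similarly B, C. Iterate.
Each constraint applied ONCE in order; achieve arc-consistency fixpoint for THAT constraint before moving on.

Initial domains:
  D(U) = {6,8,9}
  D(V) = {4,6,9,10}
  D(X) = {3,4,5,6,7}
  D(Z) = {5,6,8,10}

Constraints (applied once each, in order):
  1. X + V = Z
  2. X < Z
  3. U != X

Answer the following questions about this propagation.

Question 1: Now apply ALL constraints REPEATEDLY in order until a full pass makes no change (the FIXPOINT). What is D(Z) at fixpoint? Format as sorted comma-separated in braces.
Answer: {8,10}

Derivation:
pass 0 (initial): D(Z)={5,6,8,10}
pass 1: V {4,6,9,10}->{4,6}; X {3,4,5,6,7}->{4,6}; Z {5,6,8,10}->{8,10}
pass 2: no change
Fixpoint after 2 passes: D(Z) = {8,10}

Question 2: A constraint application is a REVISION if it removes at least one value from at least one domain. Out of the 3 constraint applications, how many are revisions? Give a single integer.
Answer: 1

Derivation:
Constraint 1 (X + V = Z) on D(X)={3,4,5,6,7} D(V)={4,6,9,10} D(Z)={5,6,8,10}: X {3,4,5,6,7}->{4,6}; V {4,6,9,10}->{4,6}; Z {5,6,8,10}->{8,10} => REVISION
Constraint 2 (X < Z) on D(X)={4,6} D(Z)={8,10}: no change => not a revision
Constraint 3 (U != X) on D(U)={6,8,9} D(X)={4,6}: no change => not a revision
Total revisions = 1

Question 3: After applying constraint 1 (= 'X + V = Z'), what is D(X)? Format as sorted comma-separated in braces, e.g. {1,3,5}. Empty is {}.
Constraint 1 (X + V = Z) on D(X)={3,4,5,6,7} D(V)={4,6,9,10} D(Z)={5,6,8,10}: X {3,4,5,6,7}->{4,6}; V {4,6,9,10}->{4,6}; Z {5,6,8,10}->{8,10}
So after constraint 1: D(X) = {4,6}

Answer: {4,6}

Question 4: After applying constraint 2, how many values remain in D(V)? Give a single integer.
Answer: 2

Derivation:
Constraint 1 (X + V = Z) on D(X)={3,4,5,6,7} D(V)={4,6,9,10} D(Z)={5,6,8,10}: X {3,4,5,6,7}->{4,6}; V {4,6,9,10}->{4,6}; Z {5,6,8,10}->{8,10}
Constraint 2 (X < Z) on D(X)={4,6} D(Z)={8,10}: no change
So after constraint 2: D(V)={4,6}, size = 2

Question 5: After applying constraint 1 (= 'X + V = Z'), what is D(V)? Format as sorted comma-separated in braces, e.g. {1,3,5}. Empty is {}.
Constraint 1 (X + V = Z) on D(X)={3,4,5,6,7} D(V)={4,6,9,10} D(Z)={5,6,8,10}: X {3,4,5,6,7}->{4,6}; V {4,6,9,10}->{4,6}; Z {5,6,8,10}->{8,10}
So after constraint 1: D(V) = {4,6}

Answer: {4,6}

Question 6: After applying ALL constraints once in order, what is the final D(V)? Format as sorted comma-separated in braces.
Constraint 1 (X + V = Z) on D(X)={3,4,5,6,7} D(V)={4,6,9,10} D(Z)={5,6,8,10}: X {3,4,5,6,7}->{4,6}; V {4,6,9,10}->{4,6}; Z {5,6,8,10}->{8,10}
Constraint 2 (X < Z) on D(X)={4,6} D(Z)={8,10}: no change
Constraint 3 (U != X) on D(U)={6,8,9} D(X)={4,6}: no change
So after all 3 constraints: D(V) = {4,6}

Answer: {4,6}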